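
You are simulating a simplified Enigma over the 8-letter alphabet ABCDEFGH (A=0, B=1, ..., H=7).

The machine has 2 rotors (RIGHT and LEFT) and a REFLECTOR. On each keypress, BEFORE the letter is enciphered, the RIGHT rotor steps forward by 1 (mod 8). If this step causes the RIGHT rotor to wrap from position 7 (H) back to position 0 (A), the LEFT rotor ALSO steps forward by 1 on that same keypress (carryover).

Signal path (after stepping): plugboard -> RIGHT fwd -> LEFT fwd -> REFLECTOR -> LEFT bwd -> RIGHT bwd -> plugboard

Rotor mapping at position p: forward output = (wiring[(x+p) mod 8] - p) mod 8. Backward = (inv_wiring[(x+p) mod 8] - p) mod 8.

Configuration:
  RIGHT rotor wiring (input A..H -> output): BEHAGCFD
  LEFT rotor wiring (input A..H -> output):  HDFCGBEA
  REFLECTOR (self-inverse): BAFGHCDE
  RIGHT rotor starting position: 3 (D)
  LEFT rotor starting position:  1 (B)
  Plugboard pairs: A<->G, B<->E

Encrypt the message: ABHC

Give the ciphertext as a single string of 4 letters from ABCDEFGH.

Char 1 ('A'): step: R->4, L=1; A->plug->G->R->D->L->F->refl->C->L'->A->R'->F->plug->F
Char 2 ('B'): step: R->5, L=1; B->plug->E->R->H->L->G->refl->D->L'->F->R'->A->plug->G
Char 3 ('H'): step: R->6, L=1; H->plug->H->R->E->L->A->refl->B->L'->C->R'->F->plug->F
Char 4 ('C'): step: R->7, L=1; C->plug->C->R->F->L->D->refl->G->L'->H->R'->F->plug->F

Answer: FGFF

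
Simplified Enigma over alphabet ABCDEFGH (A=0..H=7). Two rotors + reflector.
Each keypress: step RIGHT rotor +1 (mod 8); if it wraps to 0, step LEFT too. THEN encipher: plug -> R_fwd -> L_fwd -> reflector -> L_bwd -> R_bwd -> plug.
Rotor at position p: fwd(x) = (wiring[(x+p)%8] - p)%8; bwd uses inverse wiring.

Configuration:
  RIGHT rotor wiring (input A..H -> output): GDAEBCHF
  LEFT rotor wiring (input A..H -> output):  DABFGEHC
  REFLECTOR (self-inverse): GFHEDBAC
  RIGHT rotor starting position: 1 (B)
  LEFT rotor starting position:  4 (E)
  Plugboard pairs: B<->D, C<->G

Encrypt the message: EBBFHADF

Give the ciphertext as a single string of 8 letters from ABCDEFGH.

Answer: DCGBGDAG

Derivation:
Char 1 ('E'): step: R->2, L=4; E->plug->E->R->F->L->E->refl->D->L'->C->R'->B->plug->D
Char 2 ('B'): step: R->3, L=4; B->plug->D->R->E->L->H->refl->C->L'->A->R'->G->plug->C
Char 3 ('B'): step: R->4, L=4; B->plug->D->R->B->L->A->refl->G->L'->D->R'->C->plug->G
Char 4 ('F'): step: R->5, L=4; F->plug->F->R->D->L->G->refl->A->L'->B->R'->D->plug->B
Char 5 ('H'): step: R->6, L=4; H->plug->H->R->E->L->H->refl->C->L'->A->R'->C->plug->G
Char 6 ('A'): step: R->7, L=4; A->plug->A->R->G->L->F->refl->B->L'->H->R'->B->plug->D
Char 7 ('D'): step: R->0, L->5 (L advanced); D->plug->B->R->D->L->G->refl->A->L'->G->R'->A->plug->A
Char 8 ('F'): step: R->1, L=5; F->plug->F->R->G->L->A->refl->G->L'->D->R'->C->plug->G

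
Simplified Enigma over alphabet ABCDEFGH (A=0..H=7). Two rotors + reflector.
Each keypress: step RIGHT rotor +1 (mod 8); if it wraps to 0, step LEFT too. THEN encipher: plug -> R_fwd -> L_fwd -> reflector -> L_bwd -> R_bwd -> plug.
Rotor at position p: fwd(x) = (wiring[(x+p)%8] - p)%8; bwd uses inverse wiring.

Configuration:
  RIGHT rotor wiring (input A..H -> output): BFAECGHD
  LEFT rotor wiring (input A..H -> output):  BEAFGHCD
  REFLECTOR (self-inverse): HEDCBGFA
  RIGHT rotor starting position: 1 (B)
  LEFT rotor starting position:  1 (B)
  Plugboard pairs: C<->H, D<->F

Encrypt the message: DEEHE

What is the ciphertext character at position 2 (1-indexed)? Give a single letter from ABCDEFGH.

Char 1 ('D'): step: R->2, L=1; D->plug->F->R->B->L->H->refl->A->L'->H->R'->G->plug->G
Char 2 ('E'): step: R->3, L=1; E->plug->E->R->A->L->D->refl->C->L'->G->R'->F->plug->D

D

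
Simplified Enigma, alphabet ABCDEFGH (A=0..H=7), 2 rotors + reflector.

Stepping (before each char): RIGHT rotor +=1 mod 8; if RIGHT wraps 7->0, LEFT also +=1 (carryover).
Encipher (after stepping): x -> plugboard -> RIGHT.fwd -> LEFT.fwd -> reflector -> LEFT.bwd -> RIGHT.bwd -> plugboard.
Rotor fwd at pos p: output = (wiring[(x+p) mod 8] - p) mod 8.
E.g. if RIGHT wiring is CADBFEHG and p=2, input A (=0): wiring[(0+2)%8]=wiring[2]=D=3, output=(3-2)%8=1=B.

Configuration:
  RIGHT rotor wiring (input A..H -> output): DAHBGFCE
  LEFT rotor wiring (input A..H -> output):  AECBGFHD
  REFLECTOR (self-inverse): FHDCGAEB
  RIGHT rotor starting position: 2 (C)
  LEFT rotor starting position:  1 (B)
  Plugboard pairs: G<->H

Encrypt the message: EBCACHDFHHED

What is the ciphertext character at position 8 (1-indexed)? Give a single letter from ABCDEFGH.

Char 1 ('E'): step: R->3, L=1; E->plug->E->R->B->L->B->refl->H->L'->H->R'->D->plug->D
Char 2 ('B'): step: R->4, L=1; B->plug->B->R->B->L->B->refl->H->L'->H->R'->E->plug->E
Char 3 ('C'): step: R->5, L=1; C->plug->C->R->H->L->H->refl->B->L'->B->R'->H->plug->G
Char 4 ('A'): step: R->6, L=1; A->plug->A->R->E->L->E->refl->G->L'->F->R'->C->plug->C
Char 5 ('C'): step: R->7, L=1; C->plug->C->R->B->L->B->refl->H->L'->H->R'->F->plug->F
Char 6 ('H'): step: R->0, L->2 (L advanced); H->plug->G->R->C->L->E->refl->G->L'->G->R'->E->plug->E
Char 7 ('D'): step: R->1, L=2; D->plug->D->R->F->L->B->refl->H->L'->B->R'->F->plug->F
Char 8 ('F'): step: R->2, L=2; F->plug->F->R->C->L->E->refl->G->L'->G->R'->H->plug->G

G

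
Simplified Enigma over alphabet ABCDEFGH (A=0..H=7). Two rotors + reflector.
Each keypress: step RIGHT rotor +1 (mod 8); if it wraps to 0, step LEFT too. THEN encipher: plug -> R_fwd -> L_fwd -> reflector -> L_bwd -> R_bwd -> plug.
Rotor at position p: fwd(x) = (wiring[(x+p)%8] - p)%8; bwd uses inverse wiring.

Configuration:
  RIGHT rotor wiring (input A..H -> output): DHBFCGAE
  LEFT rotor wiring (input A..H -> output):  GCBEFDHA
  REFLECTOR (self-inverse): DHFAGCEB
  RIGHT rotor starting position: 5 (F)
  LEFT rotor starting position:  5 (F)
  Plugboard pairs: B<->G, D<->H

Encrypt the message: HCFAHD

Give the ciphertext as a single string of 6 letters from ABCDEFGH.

Answer: BABGFF

Derivation:
Char 1 ('H'): step: R->6, L=5; H->plug->D->R->B->L->C->refl->F->L'->E->R'->G->plug->B
Char 2 ('C'): step: R->7, L=5; C->plug->C->R->A->L->G->refl->E->L'->F->R'->A->plug->A
Char 3 ('F'): step: R->0, L->6 (L advanced); F->plug->F->R->G->L->H->refl->B->L'->A->R'->G->plug->B
Char 4 ('A'): step: R->1, L=6; A->plug->A->R->G->L->H->refl->B->L'->A->R'->B->plug->G
Char 5 ('H'): step: R->2, L=6; H->plug->D->R->E->L->D->refl->A->L'->C->R'->F->plug->F
Char 6 ('D'): step: R->3, L=6; D->plug->H->R->G->L->H->refl->B->L'->A->R'->F->plug->F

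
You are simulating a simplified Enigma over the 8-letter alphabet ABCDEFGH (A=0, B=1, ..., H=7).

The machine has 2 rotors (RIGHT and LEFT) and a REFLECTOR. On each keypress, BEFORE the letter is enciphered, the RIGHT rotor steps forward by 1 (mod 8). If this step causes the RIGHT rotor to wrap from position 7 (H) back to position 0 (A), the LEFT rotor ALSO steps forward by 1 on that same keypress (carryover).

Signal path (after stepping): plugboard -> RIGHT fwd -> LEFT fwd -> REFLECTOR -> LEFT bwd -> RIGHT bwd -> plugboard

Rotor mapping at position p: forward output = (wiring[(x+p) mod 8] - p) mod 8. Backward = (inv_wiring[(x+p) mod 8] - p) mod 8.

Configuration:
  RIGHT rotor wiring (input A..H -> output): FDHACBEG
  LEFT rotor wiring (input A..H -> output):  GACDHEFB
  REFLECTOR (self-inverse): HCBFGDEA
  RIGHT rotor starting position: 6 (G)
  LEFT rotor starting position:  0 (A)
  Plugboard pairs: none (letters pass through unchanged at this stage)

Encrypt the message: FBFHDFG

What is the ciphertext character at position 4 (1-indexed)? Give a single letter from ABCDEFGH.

Char 1 ('F'): step: R->7, L=0; F->plug->F->R->D->L->D->refl->F->L'->G->R'->B->plug->B
Char 2 ('B'): step: R->0, L->1 (L advanced); B->plug->B->R->D->L->G->refl->E->L'->F->R'->A->plug->A
Char 3 ('F'): step: R->1, L=1; F->plug->F->R->D->L->G->refl->E->L'->F->R'->G->plug->G
Char 4 ('H'): step: R->2, L=1; H->plug->H->R->B->L->B->refl->C->L'->C->R'->E->plug->E

E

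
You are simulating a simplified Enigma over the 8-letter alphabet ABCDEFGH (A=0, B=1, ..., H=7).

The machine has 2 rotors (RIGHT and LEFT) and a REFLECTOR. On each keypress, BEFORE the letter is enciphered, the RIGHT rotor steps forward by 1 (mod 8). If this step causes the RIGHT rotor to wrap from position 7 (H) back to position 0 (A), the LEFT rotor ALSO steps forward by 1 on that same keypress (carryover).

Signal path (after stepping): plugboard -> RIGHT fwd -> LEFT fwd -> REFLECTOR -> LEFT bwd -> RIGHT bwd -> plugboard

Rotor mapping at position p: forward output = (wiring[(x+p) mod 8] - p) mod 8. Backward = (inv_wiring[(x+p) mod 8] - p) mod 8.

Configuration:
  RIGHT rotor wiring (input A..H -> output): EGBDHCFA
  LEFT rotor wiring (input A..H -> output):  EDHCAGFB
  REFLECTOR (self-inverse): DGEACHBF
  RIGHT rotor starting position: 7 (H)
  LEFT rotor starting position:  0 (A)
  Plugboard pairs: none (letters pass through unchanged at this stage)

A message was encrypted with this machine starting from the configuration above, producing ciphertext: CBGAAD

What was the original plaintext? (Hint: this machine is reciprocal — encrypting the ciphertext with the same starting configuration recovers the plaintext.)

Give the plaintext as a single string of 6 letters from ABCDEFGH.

Char 1 ('C'): step: R->0, L->1 (L advanced); C->plug->C->R->B->L->G->refl->B->L'->C->R'->F->plug->F
Char 2 ('B'): step: R->1, L=1; B->plug->B->R->A->L->C->refl->E->L'->F->R'->A->plug->A
Char 3 ('G'): step: R->2, L=1; G->plug->G->R->C->L->B->refl->G->L'->B->R'->B->plug->B
Char 4 ('A'): step: R->3, L=1; A->plug->A->R->A->L->C->refl->E->L'->F->R'->E->plug->E
Char 5 ('A'): step: R->4, L=1; A->plug->A->R->D->L->H->refl->F->L'->E->R'->D->plug->D
Char 6 ('D'): step: R->5, L=1; D->plug->D->R->H->L->D->refl->A->L'->G->R'->G->plug->G

Answer: FABEDG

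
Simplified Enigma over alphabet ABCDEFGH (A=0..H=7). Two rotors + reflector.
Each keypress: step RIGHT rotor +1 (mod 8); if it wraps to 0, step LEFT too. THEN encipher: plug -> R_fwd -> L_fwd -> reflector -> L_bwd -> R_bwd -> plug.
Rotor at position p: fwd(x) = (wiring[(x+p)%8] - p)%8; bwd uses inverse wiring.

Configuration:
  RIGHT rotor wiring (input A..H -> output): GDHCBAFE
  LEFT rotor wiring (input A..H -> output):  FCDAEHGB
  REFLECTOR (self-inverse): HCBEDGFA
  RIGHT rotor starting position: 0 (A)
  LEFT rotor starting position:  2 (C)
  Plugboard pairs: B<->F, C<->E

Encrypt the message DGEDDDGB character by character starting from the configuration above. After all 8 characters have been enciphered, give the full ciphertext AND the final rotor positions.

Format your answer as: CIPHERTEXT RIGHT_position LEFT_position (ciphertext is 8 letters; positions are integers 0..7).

Answer: ADACAACH 0 3

Derivation:
Char 1 ('D'): step: R->1, L=2; D->plug->D->R->A->L->B->refl->C->L'->C->R'->A->plug->A
Char 2 ('G'): step: R->2, L=2; G->plug->G->R->E->L->E->refl->D->L'->G->R'->D->plug->D
Char 3 ('E'): step: R->3, L=2; E->plug->C->R->F->L->H->refl->A->L'->H->R'->A->plug->A
Char 4 ('D'): step: R->4, L=2; D->plug->D->R->A->L->B->refl->C->L'->C->R'->E->plug->C
Char 5 ('D'): step: R->5, L=2; D->plug->D->R->B->L->G->refl->F->L'->D->R'->A->plug->A
Char 6 ('D'): step: R->6, L=2; D->plug->D->R->F->L->H->refl->A->L'->H->R'->A->plug->A
Char 7 ('G'): step: R->7, L=2; G->plug->G->R->B->L->G->refl->F->L'->D->R'->E->plug->C
Char 8 ('B'): step: R->0, L->3 (L advanced); B->plug->F->R->A->L->F->refl->G->L'->E->R'->H->plug->H
Final: ciphertext=ADACAACH, RIGHT=0, LEFT=3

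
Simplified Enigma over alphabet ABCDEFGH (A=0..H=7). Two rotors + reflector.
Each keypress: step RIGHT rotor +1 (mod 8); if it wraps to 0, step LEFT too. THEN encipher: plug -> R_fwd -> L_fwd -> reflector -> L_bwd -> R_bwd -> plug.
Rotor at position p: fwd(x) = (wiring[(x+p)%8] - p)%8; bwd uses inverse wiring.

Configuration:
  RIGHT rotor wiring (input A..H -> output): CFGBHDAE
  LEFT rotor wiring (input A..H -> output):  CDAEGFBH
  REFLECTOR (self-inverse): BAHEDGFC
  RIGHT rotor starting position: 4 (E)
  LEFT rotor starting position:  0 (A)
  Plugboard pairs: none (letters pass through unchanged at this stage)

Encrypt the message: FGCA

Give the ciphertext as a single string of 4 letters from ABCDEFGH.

Answer: BFEH

Derivation:
Char 1 ('F'): step: R->5, L=0; F->plug->F->R->B->L->D->refl->E->L'->D->R'->B->plug->B
Char 2 ('G'): step: R->6, L=0; G->plug->G->R->B->L->D->refl->E->L'->D->R'->F->plug->F
Char 3 ('C'): step: R->7, L=0; C->plug->C->R->G->L->B->refl->A->L'->C->R'->E->plug->E
Char 4 ('A'): step: R->0, L->1 (L advanced); A->plug->A->R->C->L->D->refl->E->L'->E->R'->H->plug->H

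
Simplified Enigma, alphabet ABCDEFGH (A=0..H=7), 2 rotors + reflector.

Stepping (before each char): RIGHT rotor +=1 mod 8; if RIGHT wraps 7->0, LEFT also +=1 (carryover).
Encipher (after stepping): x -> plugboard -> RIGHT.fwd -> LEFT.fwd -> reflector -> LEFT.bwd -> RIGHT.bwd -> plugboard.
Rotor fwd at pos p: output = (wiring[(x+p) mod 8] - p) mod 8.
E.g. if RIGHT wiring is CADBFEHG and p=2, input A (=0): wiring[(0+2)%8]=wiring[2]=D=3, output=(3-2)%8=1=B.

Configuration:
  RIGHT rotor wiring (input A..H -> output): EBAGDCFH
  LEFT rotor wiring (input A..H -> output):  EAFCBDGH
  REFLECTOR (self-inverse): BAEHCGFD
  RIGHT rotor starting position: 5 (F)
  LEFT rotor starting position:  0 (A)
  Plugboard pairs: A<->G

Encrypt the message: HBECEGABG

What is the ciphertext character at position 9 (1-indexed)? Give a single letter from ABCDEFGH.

Char 1 ('H'): step: R->6, L=0; H->plug->H->R->E->L->B->refl->A->L'->B->R'->B->plug->B
Char 2 ('B'): step: R->7, L=0; B->plug->B->R->F->L->D->refl->H->L'->H->R'->E->plug->E
Char 3 ('E'): step: R->0, L->1 (L advanced); E->plug->E->R->D->L->A->refl->B->L'->C->R'->F->plug->F
Char 4 ('C'): step: R->1, L=1; C->plug->C->R->F->L->F->refl->G->L'->G->R'->G->plug->A
Char 5 ('E'): step: R->2, L=1; E->plug->E->R->D->L->A->refl->B->L'->C->R'->G->plug->A
Char 6 ('G'): step: R->3, L=1; G->plug->A->R->D->L->A->refl->B->L'->C->R'->D->plug->D
Char 7 ('A'): step: R->4, L=1; A->plug->G->R->E->L->C->refl->E->L'->B->R'->C->plug->C
Char 8 ('B'): step: R->5, L=1; B->plug->B->R->A->L->H->refl->D->L'->H->R'->D->plug->D
Char 9 ('G'): step: R->6, L=1; G->plug->A->R->H->L->D->refl->H->L'->A->R'->F->plug->F

F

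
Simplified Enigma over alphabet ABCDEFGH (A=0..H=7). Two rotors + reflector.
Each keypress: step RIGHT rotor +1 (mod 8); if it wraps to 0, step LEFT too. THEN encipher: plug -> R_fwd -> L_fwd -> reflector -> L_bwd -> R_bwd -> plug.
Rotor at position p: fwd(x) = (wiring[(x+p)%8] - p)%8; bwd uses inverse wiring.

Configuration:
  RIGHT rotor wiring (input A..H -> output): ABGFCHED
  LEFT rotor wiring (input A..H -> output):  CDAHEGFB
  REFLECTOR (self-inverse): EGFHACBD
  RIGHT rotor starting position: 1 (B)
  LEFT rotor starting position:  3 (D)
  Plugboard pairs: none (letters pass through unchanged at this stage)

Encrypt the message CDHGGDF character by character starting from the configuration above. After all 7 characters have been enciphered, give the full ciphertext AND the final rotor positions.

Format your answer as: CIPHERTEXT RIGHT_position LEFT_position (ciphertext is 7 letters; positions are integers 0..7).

Char 1 ('C'): step: R->2, L=3; C->plug->C->R->A->L->E->refl->A->L'->G->R'->G->plug->G
Char 2 ('D'): step: R->3, L=3; D->plug->D->R->B->L->B->refl->G->L'->E->R'->C->plug->C
Char 3 ('H'): step: R->4, L=3; H->plug->H->R->B->L->B->refl->G->L'->E->R'->E->plug->E
Char 4 ('G'): step: R->5, L=3; G->plug->G->R->A->L->E->refl->A->L'->G->R'->C->plug->C
Char 5 ('G'): step: R->6, L=3; G->plug->G->R->E->L->G->refl->B->L'->B->R'->H->plug->H
Char 6 ('D'): step: R->7, L=3; D->plug->D->R->H->L->F->refl->C->L'->D->R'->F->plug->F
Char 7 ('F'): step: R->0, L->4 (L advanced); F->plug->F->R->H->L->D->refl->H->L'->F->R'->D->plug->D
Final: ciphertext=GCECHFD, RIGHT=0, LEFT=4

Answer: GCECHFD 0 4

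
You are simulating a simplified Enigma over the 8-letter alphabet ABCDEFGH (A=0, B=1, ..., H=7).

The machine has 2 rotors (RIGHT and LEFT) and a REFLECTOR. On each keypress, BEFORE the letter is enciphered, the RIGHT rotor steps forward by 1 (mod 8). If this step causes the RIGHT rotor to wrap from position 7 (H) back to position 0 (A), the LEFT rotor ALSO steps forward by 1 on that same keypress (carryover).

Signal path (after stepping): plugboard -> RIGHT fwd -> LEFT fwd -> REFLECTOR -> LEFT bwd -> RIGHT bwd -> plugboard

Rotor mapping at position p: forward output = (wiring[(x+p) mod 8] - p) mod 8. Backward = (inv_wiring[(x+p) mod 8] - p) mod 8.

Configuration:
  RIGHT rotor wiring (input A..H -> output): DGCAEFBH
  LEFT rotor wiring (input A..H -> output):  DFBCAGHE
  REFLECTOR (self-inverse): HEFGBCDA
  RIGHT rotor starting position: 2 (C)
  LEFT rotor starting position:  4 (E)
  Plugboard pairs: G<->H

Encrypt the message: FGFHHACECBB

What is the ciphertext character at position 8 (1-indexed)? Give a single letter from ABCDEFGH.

Char 1 ('F'): step: R->3, L=4; F->plug->F->R->A->L->E->refl->B->L'->F->R'->A->plug->A
Char 2 ('G'): step: R->4, L=4; G->plug->H->R->E->L->H->refl->A->L'->D->R'->D->plug->D
Char 3 ('F'): step: R->5, L=4; F->plug->F->R->F->L->B->refl->E->L'->A->R'->A->plug->A
Char 4 ('H'): step: R->6, L=4; H->plug->G->R->G->L->F->refl->C->L'->B->R'->B->plug->B
Char 5 ('H'): step: R->7, L=4; H->plug->G->R->G->L->F->refl->C->L'->B->R'->E->plug->E
Char 6 ('A'): step: R->0, L->5 (L advanced); A->plug->A->R->D->L->G->refl->D->L'->H->R'->H->plug->G
Char 7 ('C'): step: R->1, L=5; C->plug->C->R->H->L->D->refl->G->L'->D->R'->D->plug->D
Char 8 ('E'): step: R->2, L=5; E->plug->E->R->H->L->D->refl->G->L'->D->R'->D->plug->D

D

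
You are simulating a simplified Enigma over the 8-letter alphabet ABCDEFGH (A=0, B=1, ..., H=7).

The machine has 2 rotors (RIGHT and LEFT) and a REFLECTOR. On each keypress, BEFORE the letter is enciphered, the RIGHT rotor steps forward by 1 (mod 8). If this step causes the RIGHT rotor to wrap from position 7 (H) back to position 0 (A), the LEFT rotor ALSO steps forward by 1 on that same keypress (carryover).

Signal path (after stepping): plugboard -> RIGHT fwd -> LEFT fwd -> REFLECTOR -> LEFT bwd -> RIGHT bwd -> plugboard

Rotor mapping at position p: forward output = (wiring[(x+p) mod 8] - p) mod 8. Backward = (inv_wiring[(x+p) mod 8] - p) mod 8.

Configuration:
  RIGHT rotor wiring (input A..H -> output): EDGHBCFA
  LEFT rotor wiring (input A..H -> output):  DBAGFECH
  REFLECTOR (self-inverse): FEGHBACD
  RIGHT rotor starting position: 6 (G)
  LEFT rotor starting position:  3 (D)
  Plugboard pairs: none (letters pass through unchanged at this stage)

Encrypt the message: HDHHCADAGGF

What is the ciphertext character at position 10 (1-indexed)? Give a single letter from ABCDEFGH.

Char 1 ('H'): step: R->7, L=3; H->plug->H->R->G->L->G->refl->C->L'->B->R'->A->plug->A
Char 2 ('D'): step: R->0, L->4 (L advanced); D->plug->D->R->H->L->C->refl->G->L'->C->R'->F->plug->F
Char 3 ('H'): step: R->1, L=4; H->plug->H->R->D->L->D->refl->H->L'->E->R'->F->plug->F
Char 4 ('H'): step: R->2, L=4; H->plug->H->R->B->L->A->refl->F->L'->F->R'->B->plug->B
Char 5 ('C'): step: R->3, L=4; C->plug->C->R->H->L->C->refl->G->L'->C->R'->D->plug->D
Char 6 ('A'): step: R->4, L=4; A->plug->A->R->F->L->F->refl->A->L'->B->R'->C->plug->C
Char 7 ('D'): step: R->5, L=4; D->plug->D->R->H->L->C->refl->G->L'->C->R'->G->plug->G
Char 8 ('A'): step: R->6, L=4; A->plug->A->R->H->L->C->refl->G->L'->C->R'->B->plug->B
Char 9 ('G'): step: R->7, L=4; G->plug->G->R->D->L->D->refl->H->L'->E->R'->C->plug->C
Char 10 ('G'): step: R->0, L->5 (L advanced); G->plug->G->R->F->L->D->refl->H->L'->A->R'->H->plug->H

H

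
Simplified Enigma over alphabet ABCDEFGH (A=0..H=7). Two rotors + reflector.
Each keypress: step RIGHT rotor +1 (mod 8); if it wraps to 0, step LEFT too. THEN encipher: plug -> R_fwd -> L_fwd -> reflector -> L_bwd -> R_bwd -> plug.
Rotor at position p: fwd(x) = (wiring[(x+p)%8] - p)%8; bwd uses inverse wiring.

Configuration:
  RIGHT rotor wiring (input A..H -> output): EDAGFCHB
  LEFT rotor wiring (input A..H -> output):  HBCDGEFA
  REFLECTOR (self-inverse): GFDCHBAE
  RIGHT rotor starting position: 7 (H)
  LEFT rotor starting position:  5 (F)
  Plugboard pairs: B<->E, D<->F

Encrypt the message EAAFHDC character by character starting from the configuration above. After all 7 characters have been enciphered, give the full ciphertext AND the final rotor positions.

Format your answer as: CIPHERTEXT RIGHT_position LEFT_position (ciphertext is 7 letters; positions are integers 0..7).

Char 1 ('E'): step: R->0, L->6 (L advanced); E->plug->B->R->D->L->D->refl->C->L'->B->R'->H->plug->H
Char 2 ('A'): step: R->1, L=6; A->plug->A->R->C->L->B->refl->F->L'->F->R'->C->plug->C
Char 3 ('A'): step: R->2, L=6; A->plug->A->R->G->L->A->refl->G->L'->H->R'->F->plug->D
Char 4 ('F'): step: R->3, L=6; F->plug->D->R->E->L->E->refl->H->L'->A->R'->G->plug->G
Char 5 ('H'): step: R->4, L=6; H->plug->H->R->C->L->B->refl->F->L'->F->R'->D->plug->F
Char 6 ('D'): step: R->5, L=6; D->plug->F->R->D->L->D->refl->C->L'->B->R'->G->plug->G
Char 7 ('C'): step: R->6, L=6; C->plug->C->R->G->L->A->refl->G->L'->H->R'->G->plug->G
Final: ciphertext=HCDGFGG, RIGHT=6, LEFT=6

Answer: HCDGFGG 6 6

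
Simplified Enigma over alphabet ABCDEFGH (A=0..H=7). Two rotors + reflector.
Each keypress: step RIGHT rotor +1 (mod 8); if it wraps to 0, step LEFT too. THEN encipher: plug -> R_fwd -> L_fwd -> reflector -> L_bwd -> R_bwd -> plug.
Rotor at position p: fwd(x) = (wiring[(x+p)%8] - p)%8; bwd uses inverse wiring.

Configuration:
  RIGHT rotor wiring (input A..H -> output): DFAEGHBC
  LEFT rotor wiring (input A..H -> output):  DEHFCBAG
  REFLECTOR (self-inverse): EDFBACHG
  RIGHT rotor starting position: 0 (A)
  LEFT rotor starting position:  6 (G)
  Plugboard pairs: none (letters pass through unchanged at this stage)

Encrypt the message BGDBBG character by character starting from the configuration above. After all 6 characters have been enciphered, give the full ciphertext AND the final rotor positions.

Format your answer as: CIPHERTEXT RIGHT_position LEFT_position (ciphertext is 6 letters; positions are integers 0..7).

Answer: AAACGE 6 6

Derivation:
Char 1 ('B'): step: R->1, L=6; B->plug->B->R->H->L->D->refl->B->L'->E->R'->A->plug->A
Char 2 ('G'): step: R->2, L=6; G->plug->G->R->B->L->A->refl->E->L'->G->R'->A->plug->A
Char 3 ('D'): step: R->3, L=6; D->plug->D->R->G->L->E->refl->A->L'->B->R'->A->plug->A
Char 4 ('B'): step: R->4, L=6; B->plug->B->R->D->L->G->refl->H->L'->F->R'->C->plug->C
Char 5 ('B'): step: R->5, L=6; B->plug->B->R->E->L->B->refl->D->L'->H->R'->G->plug->G
Char 6 ('G'): step: R->6, L=6; G->plug->G->R->A->L->C->refl->F->L'->C->R'->E->plug->E
Final: ciphertext=AAACGE, RIGHT=6, LEFT=6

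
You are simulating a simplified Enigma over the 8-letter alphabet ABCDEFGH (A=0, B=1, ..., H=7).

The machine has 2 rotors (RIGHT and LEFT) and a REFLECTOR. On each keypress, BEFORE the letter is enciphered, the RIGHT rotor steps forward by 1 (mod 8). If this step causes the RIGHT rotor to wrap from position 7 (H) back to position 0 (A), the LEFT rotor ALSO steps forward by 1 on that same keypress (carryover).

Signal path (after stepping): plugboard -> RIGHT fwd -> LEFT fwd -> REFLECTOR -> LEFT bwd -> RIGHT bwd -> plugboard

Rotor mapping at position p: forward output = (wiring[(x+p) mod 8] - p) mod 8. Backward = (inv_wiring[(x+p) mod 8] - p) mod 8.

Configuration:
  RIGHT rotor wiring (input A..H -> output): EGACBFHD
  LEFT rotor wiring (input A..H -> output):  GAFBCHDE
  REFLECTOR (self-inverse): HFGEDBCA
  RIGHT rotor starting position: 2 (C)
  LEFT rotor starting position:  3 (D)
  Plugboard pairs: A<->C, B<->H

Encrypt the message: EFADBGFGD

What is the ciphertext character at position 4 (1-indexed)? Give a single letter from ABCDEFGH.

Char 1 ('E'): step: R->3, L=3; E->plug->E->R->A->L->G->refl->C->L'->H->R'->A->plug->C
Char 2 ('F'): step: R->4, L=3; F->plug->F->R->C->L->E->refl->D->L'->F->R'->A->plug->C
Char 3 ('A'): step: R->5, L=3; A->plug->C->R->G->L->F->refl->B->L'->E->R'->H->plug->B
Char 4 ('D'): step: R->6, L=3; D->plug->D->R->A->L->G->refl->C->L'->H->R'->H->plug->B

B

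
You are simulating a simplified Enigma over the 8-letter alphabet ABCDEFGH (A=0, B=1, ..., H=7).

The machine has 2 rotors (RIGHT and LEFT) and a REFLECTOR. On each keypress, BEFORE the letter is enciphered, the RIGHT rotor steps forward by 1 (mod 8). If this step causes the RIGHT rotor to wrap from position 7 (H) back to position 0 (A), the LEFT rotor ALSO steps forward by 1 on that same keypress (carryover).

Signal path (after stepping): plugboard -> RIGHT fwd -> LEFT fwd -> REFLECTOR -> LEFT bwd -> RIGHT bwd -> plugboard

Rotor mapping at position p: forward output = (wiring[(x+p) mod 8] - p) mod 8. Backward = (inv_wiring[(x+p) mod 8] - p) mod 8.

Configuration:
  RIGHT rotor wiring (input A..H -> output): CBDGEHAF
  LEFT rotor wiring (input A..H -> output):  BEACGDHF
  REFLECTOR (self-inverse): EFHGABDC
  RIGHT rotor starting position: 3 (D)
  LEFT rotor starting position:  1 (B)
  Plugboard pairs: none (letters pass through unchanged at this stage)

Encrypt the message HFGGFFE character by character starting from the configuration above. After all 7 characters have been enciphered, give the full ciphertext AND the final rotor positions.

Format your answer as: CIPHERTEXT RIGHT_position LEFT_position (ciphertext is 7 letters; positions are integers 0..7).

Char 1 ('H'): step: R->4, L=1; H->plug->H->R->C->L->B->refl->F->L'->D->R'->B->plug->B
Char 2 ('F'): step: R->5, L=1; F->plug->F->R->G->L->E->refl->A->L'->H->R'->H->plug->H
Char 3 ('G'): step: R->6, L=1; G->plug->G->R->G->L->E->refl->A->L'->H->R'->B->plug->B
Char 4 ('G'): step: R->7, L=1; G->plug->G->R->A->L->D->refl->G->L'->F->R'->F->plug->F
Char 5 ('F'): step: R->0, L->2 (L advanced); F->plug->F->R->H->L->C->refl->H->L'->G->R'->D->plug->D
Char 6 ('F'): step: R->1, L=2; F->plug->F->R->H->L->C->refl->H->L'->G->R'->E->plug->E
Char 7 ('E'): step: R->2, L=2; E->plug->E->R->G->L->H->refl->C->L'->H->R'->H->plug->H
Final: ciphertext=BHBFDEH, RIGHT=2, LEFT=2

Answer: BHBFDEH 2 2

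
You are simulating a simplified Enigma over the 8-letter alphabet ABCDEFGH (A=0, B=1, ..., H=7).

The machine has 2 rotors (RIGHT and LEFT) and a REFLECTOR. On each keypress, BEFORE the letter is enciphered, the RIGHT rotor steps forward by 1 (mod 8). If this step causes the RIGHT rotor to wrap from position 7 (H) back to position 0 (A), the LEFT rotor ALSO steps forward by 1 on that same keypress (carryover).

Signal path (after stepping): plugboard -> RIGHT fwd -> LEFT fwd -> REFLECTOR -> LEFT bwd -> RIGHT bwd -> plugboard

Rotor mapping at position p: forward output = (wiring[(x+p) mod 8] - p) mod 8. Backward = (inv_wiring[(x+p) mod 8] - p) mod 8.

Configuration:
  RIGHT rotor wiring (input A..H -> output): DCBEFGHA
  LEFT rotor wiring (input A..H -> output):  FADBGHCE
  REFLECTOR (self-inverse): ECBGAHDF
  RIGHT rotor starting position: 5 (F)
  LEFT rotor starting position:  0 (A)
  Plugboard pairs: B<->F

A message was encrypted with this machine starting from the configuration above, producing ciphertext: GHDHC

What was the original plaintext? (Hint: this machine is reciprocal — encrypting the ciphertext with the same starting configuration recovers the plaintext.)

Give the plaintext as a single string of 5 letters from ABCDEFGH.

Answer: AEBGH

Derivation:
Char 1 ('G'): step: R->6, L=0; G->plug->G->R->H->L->E->refl->A->L'->B->R'->A->plug->A
Char 2 ('H'): step: R->7, L=0; H->plug->H->R->A->L->F->refl->H->L'->F->R'->E->plug->E
Char 3 ('D'): step: R->0, L->1 (L advanced); D->plug->D->R->E->L->G->refl->D->L'->G->R'->F->plug->B
Char 4 ('H'): step: R->1, L=1; H->plug->H->R->C->L->A->refl->E->L'->H->R'->G->plug->G
Char 5 ('C'): step: R->2, L=1; C->plug->C->R->D->L->F->refl->H->L'->A->R'->H->plug->H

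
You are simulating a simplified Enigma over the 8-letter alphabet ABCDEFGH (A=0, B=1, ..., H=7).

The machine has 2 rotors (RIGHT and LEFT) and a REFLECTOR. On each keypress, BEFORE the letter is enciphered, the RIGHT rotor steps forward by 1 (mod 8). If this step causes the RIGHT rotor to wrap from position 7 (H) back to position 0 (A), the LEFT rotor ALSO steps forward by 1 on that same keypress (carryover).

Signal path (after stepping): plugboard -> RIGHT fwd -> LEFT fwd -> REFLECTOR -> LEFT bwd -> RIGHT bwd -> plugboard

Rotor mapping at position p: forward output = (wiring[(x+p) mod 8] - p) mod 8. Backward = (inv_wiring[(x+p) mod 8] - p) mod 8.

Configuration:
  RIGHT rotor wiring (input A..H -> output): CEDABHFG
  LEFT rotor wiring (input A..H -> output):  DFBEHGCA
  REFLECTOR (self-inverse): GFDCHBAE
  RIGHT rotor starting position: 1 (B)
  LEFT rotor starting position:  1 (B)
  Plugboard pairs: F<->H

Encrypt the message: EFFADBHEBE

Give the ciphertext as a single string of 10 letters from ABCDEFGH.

Char 1 ('E'): step: R->2, L=1; E->plug->E->R->D->L->G->refl->A->L'->B->R'->A->plug->A
Char 2 ('F'): step: R->3, L=1; F->plug->H->R->A->L->E->refl->H->L'->G->R'->B->plug->B
Char 3 ('F'): step: R->4, L=1; F->plug->H->R->E->L->F->refl->B->L'->F->R'->A->plug->A
Char 4 ('A'): step: R->5, L=1; A->plug->A->R->C->L->D->refl->C->L'->H->R'->E->plug->E
Char 5 ('D'): step: R->6, L=1; D->plug->D->R->G->L->H->refl->E->L'->A->R'->B->plug->B
Char 6 ('B'): step: R->7, L=1; B->plug->B->R->D->L->G->refl->A->L'->B->R'->E->plug->E
Char 7 ('H'): step: R->0, L->2 (L advanced); H->plug->F->R->H->L->D->refl->C->L'->B->R'->E->plug->E
Char 8 ('E'): step: R->1, L=2; E->plug->E->R->G->L->B->refl->F->L'->C->R'->B->plug->B
Char 9 ('B'): step: R->2, L=2; B->plug->B->R->G->L->B->refl->F->L'->C->R'->H->plug->F
Char 10 ('E'): step: R->3, L=2; E->plug->E->R->D->L->E->refl->H->L'->A->R'->H->plug->F

Answer: ABAEBEEBFF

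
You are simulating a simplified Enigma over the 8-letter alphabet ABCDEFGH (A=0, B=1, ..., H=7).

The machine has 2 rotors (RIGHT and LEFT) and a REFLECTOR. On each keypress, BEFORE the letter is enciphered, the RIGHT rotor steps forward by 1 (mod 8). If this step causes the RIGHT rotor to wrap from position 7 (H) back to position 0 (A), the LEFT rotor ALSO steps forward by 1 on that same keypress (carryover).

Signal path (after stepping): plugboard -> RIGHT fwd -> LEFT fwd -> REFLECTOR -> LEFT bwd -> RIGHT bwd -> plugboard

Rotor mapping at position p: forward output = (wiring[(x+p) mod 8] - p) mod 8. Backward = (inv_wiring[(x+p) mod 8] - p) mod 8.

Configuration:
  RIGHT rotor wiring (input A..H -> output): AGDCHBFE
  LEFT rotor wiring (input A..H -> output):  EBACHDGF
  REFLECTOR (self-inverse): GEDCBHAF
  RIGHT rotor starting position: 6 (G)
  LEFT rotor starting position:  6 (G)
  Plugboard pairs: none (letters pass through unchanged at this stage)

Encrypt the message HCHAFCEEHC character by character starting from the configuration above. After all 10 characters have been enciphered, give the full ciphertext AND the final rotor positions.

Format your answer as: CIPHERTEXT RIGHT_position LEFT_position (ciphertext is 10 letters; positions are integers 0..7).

Char 1 ('H'): step: R->7, L=6; H->plug->H->R->G->L->B->refl->E->L'->F->R'->A->plug->A
Char 2 ('C'): step: R->0, L->7 (L advanced); C->plug->C->R->D->L->B->refl->E->L'->G->R'->B->plug->B
Char 3 ('H'): step: R->1, L=7; H->plug->H->R->H->L->H->refl->F->L'->B->R'->C->plug->C
Char 4 ('A'): step: R->2, L=7; A->plug->A->R->B->L->F->refl->H->L'->H->R'->D->plug->D
Char 5 ('F'): step: R->3, L=7; F->plug->F->R->F->L->A->refl->G->L'->A->R'->H->plug->H
Char 6 ('C'): step: R->4, L=7; C->plug->C->R->B->L->F->refl->H->L'->H->R'->G->plug->G
Char 7 ('E'): step: R->5, L=7; E->plug->E->R->B->L->F->refl->H->L'->H->R'->C->plug->C
Char 8 ('E'): step: R->6, L=7; E->plug->E->R->F->L->A->refl->G->L'->A->R'->D->plug->D
Char 9 ('H'): step: R->7, L=7; H->plug->H->R->G->L->E->refl->B->L'->D->R'->E->plug->E
Char 10 ('C'): step: R->0, L->0 (L advanced); C->plug->C->R->D->L->C->refl->D->L'->F->R'->G->plug->G
Final: ciphertext=ABCDHGCDEG, RIGHT=0, LEFT=0

Answer: ABCDHGCDEG 0 0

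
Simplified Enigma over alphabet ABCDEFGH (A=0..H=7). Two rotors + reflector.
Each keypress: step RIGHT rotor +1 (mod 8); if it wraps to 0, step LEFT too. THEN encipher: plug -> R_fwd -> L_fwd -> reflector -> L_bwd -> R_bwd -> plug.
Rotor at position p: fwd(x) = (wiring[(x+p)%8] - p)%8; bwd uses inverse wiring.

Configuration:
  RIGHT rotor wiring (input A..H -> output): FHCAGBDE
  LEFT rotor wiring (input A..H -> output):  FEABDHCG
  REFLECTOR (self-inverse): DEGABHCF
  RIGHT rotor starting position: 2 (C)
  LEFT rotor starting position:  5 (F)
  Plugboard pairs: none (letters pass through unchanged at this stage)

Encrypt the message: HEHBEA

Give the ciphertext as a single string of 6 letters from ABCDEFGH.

Char 1 ('H'): step: R->3, L=5; H->plug->H->R->H->L->G->refl->C->L'->A->R'->D->plug->D
Char 2 ('E'): step: R->4, L=5; E->plug->E->R->B->L->F->refl->H->L'->E->R'->H->plug->H
Char 3 ('H'): step: R->5, L=5; H->plug->H->R->B->L->F->refl->H->L'->E->R'->A->plug->A
Char 4 ('B'): step: R->6, L=5; B->plug->B->R->G->L->E->refl->B->L'->C->R'->F->plug->F
Char 5 ('E'): step: R->7, L=5; E->plug->E->R->B->L->F->refl->H->L'->E->R'->H->plug->H
Char 6 ('A'): step: R->0, L->6 (L advanced); A->plug->A->R->F->L->D->refl->A->L'->B->R'->F->plug->F

Answer: DHAFHF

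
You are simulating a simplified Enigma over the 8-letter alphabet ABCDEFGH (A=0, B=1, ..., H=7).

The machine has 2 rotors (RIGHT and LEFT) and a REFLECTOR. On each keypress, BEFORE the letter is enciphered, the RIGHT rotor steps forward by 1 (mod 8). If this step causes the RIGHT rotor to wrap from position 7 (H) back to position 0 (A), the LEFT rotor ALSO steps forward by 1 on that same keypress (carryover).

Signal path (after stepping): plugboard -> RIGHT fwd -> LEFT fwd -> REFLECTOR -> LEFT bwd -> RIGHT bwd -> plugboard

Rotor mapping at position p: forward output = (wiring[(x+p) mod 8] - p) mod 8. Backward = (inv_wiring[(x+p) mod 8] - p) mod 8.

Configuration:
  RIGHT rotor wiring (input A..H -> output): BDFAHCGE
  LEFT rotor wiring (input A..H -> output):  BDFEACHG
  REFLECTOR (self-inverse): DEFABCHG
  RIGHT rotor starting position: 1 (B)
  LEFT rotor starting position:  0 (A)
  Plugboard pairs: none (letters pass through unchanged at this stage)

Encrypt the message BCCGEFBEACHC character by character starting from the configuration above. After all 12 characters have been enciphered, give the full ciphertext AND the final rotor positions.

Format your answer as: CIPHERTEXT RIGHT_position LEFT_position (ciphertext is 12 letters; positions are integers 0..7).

Answer: GFEFBGCBCHGH 5 1

Derivation:
Char 1 ('B'): step: R->2, L=0; B->plug->B->R->G->L->H->refl->G->L'->H->R'->G->plug->G
Char 2 ('C'): step: R->3, L=0; C->plug->C->R->H->L->G->refl->H->L'->G->R'->F->plug->F
Char 3 ('C'): step: R->4, L=0; C->plug->C->R->C->L->F->refl->C->L'->F->R'->E->plug->E
Char 4 ('G'): step: R->5, L=0; G->plug->G->R->D->L->E->refl->B->L'->A->R'->F->plug->F
Char 5 ('E'): step: R->6, L=0; E->plug->E->R->H->L->G->refl->H->L'->G->R'->B->plug->B
Char 6 ('F'): step: R->7, L=0; F->plug->F->R->A->L->B->refl->E->L'->D->R'->G->plug->G
Char 7 ('B'): step: R->0, L->1 (L advanced); B->plug->B->R->D->L->H->refl->G->L'->F->R'->C->plug->C
Char 8 ('E'): step: R->1, L=1; E->plug->E->R->B->L->E->refl->B->L'->E->R'->B->plug->B
Char 9 ('A'): step: R->2, L=1; A->plug->A->R->D->L->H->refl->G->L'->F->R'->C->plug->C
Char 10 ('C'): step: R->3, L=1; C->plug->C->R->H->L->A->refl->D->L'->C->R'->H->plug->H
Char 11 ('H'): step: R->4, L=1; H->plug->H->R->E->L->B->refl->E->L'->B->R'->G->plug->G
Char 12 ('C'): step: R->5, L=1; C->plug->C->R->H->L->A->refl->D->L'->C->R'->H->plug->H
Final: ciphertext=GFEFBGCBCHGH, RIGHT=5, LEFT=1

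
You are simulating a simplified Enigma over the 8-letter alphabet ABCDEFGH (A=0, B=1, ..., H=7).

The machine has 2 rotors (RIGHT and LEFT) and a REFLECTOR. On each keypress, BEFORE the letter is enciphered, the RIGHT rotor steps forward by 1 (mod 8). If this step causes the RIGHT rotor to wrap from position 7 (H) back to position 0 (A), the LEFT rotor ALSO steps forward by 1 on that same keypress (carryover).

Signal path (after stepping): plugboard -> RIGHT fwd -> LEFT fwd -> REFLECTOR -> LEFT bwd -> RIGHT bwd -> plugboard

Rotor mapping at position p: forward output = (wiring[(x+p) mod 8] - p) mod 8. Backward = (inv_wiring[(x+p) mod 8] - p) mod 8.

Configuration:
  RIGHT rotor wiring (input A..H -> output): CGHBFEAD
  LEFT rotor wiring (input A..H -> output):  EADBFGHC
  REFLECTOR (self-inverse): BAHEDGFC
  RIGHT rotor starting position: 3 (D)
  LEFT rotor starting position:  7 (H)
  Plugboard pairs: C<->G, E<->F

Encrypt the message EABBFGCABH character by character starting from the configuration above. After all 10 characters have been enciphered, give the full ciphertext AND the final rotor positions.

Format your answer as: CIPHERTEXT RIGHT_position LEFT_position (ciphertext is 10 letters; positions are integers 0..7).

Answer: DEFDECDEEE 5 0

Derivation:
Char 1 ('E'): step: R->4, L=7; E->plug->F->R->C->L->B->refl->A->L'->H->R'->D->plug->D
Char 2 ('A'): step: R->5, L=7; A->plug->A->R->H->L->A->refl->B->L'->C->R'->F->plug->E
Char 3 ('B'): step: R->6, L=7; B->plug->B->R->F->L->G->refl->F->L'->B->R'->E->plug->F
Char 4 ('B'): step: R->7, L=7; B->plug->B->R->D->L->E->refl->D->L'->A->R'->D->plug->D
Char 5 ('F'): step: R->0, L->0 (L advanced); F->plug->E->R->F->L->G->refl->F->L'->E->R'->F->plug->E
Char 6 ('G'): step: R->1, L=0; G->plug->C->R->A->L->E->refl->D->L'->C->R'->G->plug->C
Char 7 ('C'): step: R->2, L=0; C->plug->G->R->A->L->E->refl->D->L'->C->R'->D->plug->D
Char 8 ('A'): step: R->3, L=0; A->plug->A->R->G->L->H->refl->C->L'->H->R'->F->plug->E
Char 9 ('B'): step: R->4, L=0; B->plug->B->R->A->L->E->refl->D->L'->C->R'->F->plug->E
Char 10 ('H'): step: R->5, L=0; H->plug->H->R->A->L->E->refl->D->L'->C->R'->F->plug->E
Final: ciphertext=DEFDECDEEE, RIGHT=5, LEFT=0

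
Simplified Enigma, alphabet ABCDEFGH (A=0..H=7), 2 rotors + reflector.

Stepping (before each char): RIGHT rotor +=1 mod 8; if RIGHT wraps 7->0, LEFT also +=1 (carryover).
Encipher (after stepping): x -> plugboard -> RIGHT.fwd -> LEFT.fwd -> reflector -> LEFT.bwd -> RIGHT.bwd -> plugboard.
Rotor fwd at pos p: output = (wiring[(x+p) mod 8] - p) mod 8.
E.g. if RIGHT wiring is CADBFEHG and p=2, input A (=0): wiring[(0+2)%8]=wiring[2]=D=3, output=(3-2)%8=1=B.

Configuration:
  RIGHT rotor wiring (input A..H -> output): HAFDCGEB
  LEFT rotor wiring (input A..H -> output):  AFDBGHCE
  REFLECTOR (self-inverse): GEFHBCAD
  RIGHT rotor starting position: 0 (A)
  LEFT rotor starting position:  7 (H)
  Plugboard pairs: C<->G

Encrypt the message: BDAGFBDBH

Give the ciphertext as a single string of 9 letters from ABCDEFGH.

Char 1 ('B'): step: R->1, L=7; B->plug->B->R->E->L->C->refl->F->L'->A->R'->G->plug->C
Char 2 ('D'): step: R->2, L=7; D->plug->D->R->E->L->C->refl->F->L'->A->R'->C->plug->G
Char 3 ('A'): step: R->3, L=7; A->plug->A->R->A->L->F->refl->C->L'->E->R'->F->plug->F
Char 4 ('G'): step: R->4, L=7; G->plug->C->R->A->L->F->refl->C->L'->E->R'->F->plug->F
Char 5 ('F'): step: R->5, L=7; F->plug->F->R->A->L->F->refl->C->L'->E->R'->C->plug->G
Char 6 ('B'): step: R->6, L=7; B->plug->B->R->D->L->E->refl->B->L'->B->R'->C->plug->G
Char 7 ('D'): step: R->7, L=7; D->plug->D->R->G->L->A->refl->G->L'->C->R'->A->plug->A
Char 8 ('B'): step: R->0, L->0 (L advanced); B->plug->B->R->A->L->A->refl->G->L'->E->R'->G->plug->C
Char 9 ('H'): step: R->1, L=0; H->plug->H->R->G->L->C->refl->F->L'->B->R'->D->plug->D

Answer: CGFFGGACD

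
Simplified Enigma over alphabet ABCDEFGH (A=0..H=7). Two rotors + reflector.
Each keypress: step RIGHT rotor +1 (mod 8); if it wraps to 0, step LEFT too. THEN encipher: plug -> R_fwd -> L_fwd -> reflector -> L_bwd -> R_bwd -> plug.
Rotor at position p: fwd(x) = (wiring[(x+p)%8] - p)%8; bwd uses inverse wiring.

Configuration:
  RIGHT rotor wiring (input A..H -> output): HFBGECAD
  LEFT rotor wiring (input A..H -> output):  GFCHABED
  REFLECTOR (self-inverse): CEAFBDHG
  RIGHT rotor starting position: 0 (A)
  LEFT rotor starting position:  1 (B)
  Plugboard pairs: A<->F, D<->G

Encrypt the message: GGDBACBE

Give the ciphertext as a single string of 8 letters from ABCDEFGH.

Char 1 ('G'): step: R->1, L=1; G->plug->D->R->D->L->H->refl->G->L'->C->R'->G->plug->D
Char 2 ('G'): step: R->2, L=1; G->plug->D->R->A->L->E->refl->B->L'->B->R'->F->plug->A
Char 3 ('D'): step: R->3, L=1; D->plug->G->R->C->L->G->refl->H->L'->D->R'->A->plug->F
Char 4 ('B'): step: R->4, L=1; B->plug->B->R->G->L->C->refl->A->L'->E->R'->C->plug->C
Char 5 ('A'): step: R->5, L=1; A->plug->F->R->E->L->A->refl->C->L'->G->R'->C->plug->C
Char 6 ('C'): step: R->6, L=1; C->plug->C->R->B->L->B->refl->E->L'->A->R'->F->plug->A
Char 7 ('B'): step: R->7, L=1; B->plug->B->R->A->L->E->refl->B->L'->B->R'->H->plug->H
Char 8 ('E'): step: R->0, L->2 (L advanced); E->plug->E->R->E->L->C->refl->A->L'->A->R'->G->plug->D

Answer: DAFCCAHD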